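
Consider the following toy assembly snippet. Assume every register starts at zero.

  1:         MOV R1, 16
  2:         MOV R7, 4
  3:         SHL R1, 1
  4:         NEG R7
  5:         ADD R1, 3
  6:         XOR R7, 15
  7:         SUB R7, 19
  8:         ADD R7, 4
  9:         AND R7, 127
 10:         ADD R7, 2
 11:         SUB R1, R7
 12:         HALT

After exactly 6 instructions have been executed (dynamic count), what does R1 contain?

35

after MOV R1, 16: R1=16
after MOV R7, 4: R7=4
after SHL R1, 1: R1=16<<1=32
after NEG R7: R7=-(4)=-4
after ADD R1, 3: R1=32+3=35
after XOR R7, 15: R7=(-4)^15=-13
After step 6: R1 = 35.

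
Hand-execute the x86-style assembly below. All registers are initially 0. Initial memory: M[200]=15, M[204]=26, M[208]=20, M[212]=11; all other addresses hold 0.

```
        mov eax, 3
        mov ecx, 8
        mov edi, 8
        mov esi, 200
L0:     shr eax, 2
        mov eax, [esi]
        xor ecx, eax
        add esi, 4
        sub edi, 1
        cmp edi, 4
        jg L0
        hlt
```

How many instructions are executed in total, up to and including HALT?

33

eax=3
ecx=8
edi=8
esi=200
eax=3>>2=0
eax=M[200]=15
ecx=8^15=7
esi=200+4=204
edi=8-1=7
cmp edi, 4  (cmp 7,4)
jg L0: taken
eax=15>>2=3
eax=M[204]=26
ecx=7^26=29
esi=204+4=208
edi=7-1=6
cmp edi, 4  (cmp 6,4)
jg L0: taken
eax=26>>2=6
eax=M[208]=20
ecx=29^20=9
esi=208+4=212
edi=6-1=5
cmp edi, 4  (cmp 5,4)
jg L0: taken
eax=20>>2=5
eax=M[212]=11
ecx=9^11=2
esi=212+4=216
edi=5-1=4
cmp edi, 4  (cmp 4,4)
jg L0: not taken
halt.
Total executed instructions: 33.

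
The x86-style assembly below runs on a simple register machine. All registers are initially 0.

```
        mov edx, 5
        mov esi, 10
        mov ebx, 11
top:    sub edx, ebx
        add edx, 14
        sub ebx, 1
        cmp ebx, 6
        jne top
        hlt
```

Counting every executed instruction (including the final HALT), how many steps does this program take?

edx=5
esi=10
ebx=11
edx=5-11=-6
edx=(-6)+14=8
ebx=11-1=10
cmp ebx, 6  (cmp 10,6)
jne top: taken
edx=8-10=-2
edx=(-2)+14=12
ebx=10-1=9
cmp ebx, 6  (cmp 9,6)
jne top: taken
edx=12-9=3
edx=3+14=17
ebx=9-1=8
cmp ebx, 6  (cmp 8,6)
jne top: taken
edx=17-8=9
edx=9+14=23
ebx=8-1=7
cmp ebx, 6  (cmp 7,6)
jne top: taken
edx=23-7=16
edx=16+14=30
ebx=7-1=6
cmp ebx, 6  (cmp 6,6)
jne top: not taken
halt.
Total executed instructions: 29.

29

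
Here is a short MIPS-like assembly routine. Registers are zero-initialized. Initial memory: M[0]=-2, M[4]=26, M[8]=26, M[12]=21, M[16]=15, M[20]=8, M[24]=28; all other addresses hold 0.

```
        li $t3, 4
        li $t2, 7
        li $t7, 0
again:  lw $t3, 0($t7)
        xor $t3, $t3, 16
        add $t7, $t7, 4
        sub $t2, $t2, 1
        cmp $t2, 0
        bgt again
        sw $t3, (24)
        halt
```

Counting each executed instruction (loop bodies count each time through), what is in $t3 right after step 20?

after li $t3, 4: $t3=4
after li $t2, 7: $t2=7
after li $t7, 0: $t7=0
after lw $t3, 0($t7): $t3=M[0]=-2
after xor $t3, $t3, 16: $t3=(-2)^16=-18
after add $t7, $t7, 4: $t7=0+4=4
after sub $t2, $t2, 1: $t2=7-1=6
cmp $t2, 0  (cmp 6,0)
bgt again: taken
after lw $t3, 0($t7): $t3=M[4]=26
after xor $t3, $t3, 16: $t3=26^16=10
after add $t7, $t7, 4: $t7=4+4=8
after sub $t2, $t2, 1: $t2=6-1=5
cmp $t2, 0  (cmp 5,0)
bgt again: taken
after lw $t3, 0($t7): $t3=M[8]=26
after xor $t3, $t3, 16: $t3=26^16=10
after add $t7, $t7, 4: $t7=8+4=12
after sub $t2, $t2, 1: $t2=5-1=4
cmp $t2, 0  (cmp 4,0)
After step 20: $t3 = 10.

10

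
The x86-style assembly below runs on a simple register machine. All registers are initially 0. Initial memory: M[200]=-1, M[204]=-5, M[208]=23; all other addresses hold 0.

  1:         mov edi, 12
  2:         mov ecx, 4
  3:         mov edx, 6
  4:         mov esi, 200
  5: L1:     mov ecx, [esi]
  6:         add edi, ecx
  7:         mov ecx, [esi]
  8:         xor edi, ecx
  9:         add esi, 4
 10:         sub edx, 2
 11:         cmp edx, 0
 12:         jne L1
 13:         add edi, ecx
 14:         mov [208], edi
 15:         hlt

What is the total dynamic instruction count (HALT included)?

edi=12
ecx=4
edx=6
esi=200
ecx=M[200]=-1
edi=12+(-1)=11
ecx=M[200]=-1
edi=11^(-1)=-12
esi=200+4=204
edx=6-2=4
cmp edx, 0  (cmp 4,0)
jne L1: taken
ecx=M[204]=-5
edi=(-12)+(-5)=-17
ecx=M[204]=-5
edi=(-17)^(-5)=20
esi=204+4=208
edx=4-2=2
cmp edx, 0  (cmp 2,0)
jne L1: taken
ecx=M[208]=23
edi=20+23=43
ecx=M[208]=23
edi=43^23=60
esi=208+4=212
edx=2-2=0
cmp edx, 0  (cmp 0,0)
jne L1: not taken
edi=60+23=83
mov [208], edi → M[208]=83
halt.
Total executed instructions: 31.

31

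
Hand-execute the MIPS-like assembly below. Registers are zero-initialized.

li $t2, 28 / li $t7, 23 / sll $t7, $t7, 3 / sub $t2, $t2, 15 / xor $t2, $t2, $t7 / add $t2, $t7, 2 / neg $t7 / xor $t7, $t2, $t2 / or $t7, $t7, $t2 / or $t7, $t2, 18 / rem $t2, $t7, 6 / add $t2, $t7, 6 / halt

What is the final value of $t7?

186

after li $t2, 28: $t2=28
after li $t7, 23: $t7=23
after sll $t7, $t7, 3: $t7=23<<3=184
after sub $t2, $t2, 15: $t2=28-15=13
after xor $t2, $t2, $t7: $t2=13^184=181
after add $t2, $t7, 2: $t2=184+2=186
after neg $t7: $t7=-(184)=-184
after xor $t7, $t2, $t2: $t7=186^186=0
after or $t7, $t7, $t2: $t7=0|186=186
after or $t7, $t2, 18: $t7=186|18=186
after rem $t2, $t7, 6: $t2=186%6=0
after add $t2, $t7, 6: $t2=186+6=192
halt.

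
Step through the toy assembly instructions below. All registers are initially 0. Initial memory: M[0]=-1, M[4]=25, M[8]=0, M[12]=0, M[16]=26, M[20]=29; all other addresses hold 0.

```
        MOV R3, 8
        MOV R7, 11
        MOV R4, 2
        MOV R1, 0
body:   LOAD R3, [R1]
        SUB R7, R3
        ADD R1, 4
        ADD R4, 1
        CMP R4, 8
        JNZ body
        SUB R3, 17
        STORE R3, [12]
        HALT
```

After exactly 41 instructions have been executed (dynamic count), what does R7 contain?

MOV R3, 8 → R3=8
MOV R7, 11 → R7=11
MOV R4, 2 → R4=2
MOV R1, 0 → R1=0
LOAD R3, [R1] → R3=M[0]=-1
SUB R7, R3 → R7=11-(-1)=12
ADD R1, 4 → R1=0+4=4
ADD R4, 1 → R4=2+1=3
CMP R4, 8  (cmp 3,8)
JNZ body: taken
LOAD R3, [R1] → R3=M[4]=25
SUB R7, R3 → R7=12-25=-13
ADD R1, 4 → R1=4+4=8
ADD R4, 1 → R4=3+1=4
CMP R4, 8  (cmp 4,8)
JNZ body: taken
LOAD R3, [R1] → R3=M[8]=0
SUB R7, R3 → R7=(-13)-0=-13
ADD R1, 4 → R1=8+4=12
ADD R4, 1 → R4=4+1=5
CMP R4, 8  (cmp 5,8)
JNZ body: taken
LOAD R3, [R1] → R3=M[12]=0
SUB R7, R3 → R7=(-13)-0=-13
ADD R1, 4 → R1=12+4=16
ADD R4, 1 → R4=5+1=6
CMP R4, 8  (cmp 6,8)
JNZ body: taken
LOAD R3, [R1] → R3=M[16]=26
SUB R7, R3 → R7=(-13)-26=-39
ADD R1, 4 → R1=16+4=20
ADD R4, 1 → R4=6+1=7
CMP R4, 8  (cmp 7,8)
JNZ body: taken
LOAD R3, [R1] → R3=M[20]=29
SUB R7, R3 → R7=(-39)-29=-68
ADD R1, 4 → R1=20+4=24
ADD R4, 1 → R4=7+1=8
CMP R4, 8  (cmp 8,8)
JNZ body: not taken
SUB R3, 17 → R3=29-17=12
After step 41: R7 = -68.

-68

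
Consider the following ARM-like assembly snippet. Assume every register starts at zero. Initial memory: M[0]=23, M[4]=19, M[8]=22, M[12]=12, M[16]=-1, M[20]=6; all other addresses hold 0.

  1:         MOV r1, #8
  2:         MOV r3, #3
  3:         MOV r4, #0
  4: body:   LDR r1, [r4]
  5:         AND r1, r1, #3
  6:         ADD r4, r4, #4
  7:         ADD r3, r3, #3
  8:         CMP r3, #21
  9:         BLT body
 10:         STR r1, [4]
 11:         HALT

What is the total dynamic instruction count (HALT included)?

after MOV r1, #8: r1=8
after MOV r3, #3: r3=3
after MOV r4, #0: r4=0
after LDR r1, [r4]: r1=M[0]=23
after AND r1, r1, #3: r1=23&3=3
after ADD r4, r4, #4: r4=0+4=4
after ADD r3, r3, #3: r3=3+3=6
CMP r3, #21  (cmp 6,21)
BLT body: taken
after LDR r1, [r4]: r1=M[4]=19
after AND r1, r1, #3: r1=19&3=3
after ADD r4, r4, #4: r4=4+4=8
after ADD r3, r3, #3: r3=6+3=9
CMP r3, #21  (cmp 9,21)
BLT body: taken
after LDR r1, [r4]: r1=M[8]=22
after AND r1, r1, #3: r1=22&3=2
after ADD r4, r4, #4: r4=8+4=12
after ADD r3, r3, #3: r3=9+3=12
CMP r3, #21  (cmp 12,21)
BLT body: taken
after LDR r1, [r4]: r1=M[12]=12
after AND r1, r1, #3: r1=12&3=0
after ADD r4, r4, #4: r4=12+4=16
after ADD r3, r3, #3: r3=12+3=15
CMP r3, #21  (cmp 15,21)
BLT body: taken
after LDR r1, [r4]: r1=M[16]=-1
after AND r1, r1, #3: r1=(-1)&3=3
after ADD r4, r4, #4: r4=16+4=20
after ADD r3, r3, #3: r3=15+3=18
CMP r3, #21  (cmp 18,21)
BLT body: taken
after LDR r1, [r4]: r1=M[20]=6
after AND r1, r1, #3: r1=6&3=2
after ADD r4, r4, #4: r4=20+4=24
after ADD r3, r3, #3: r3=18+3=21
CMP r3, #21  (cmp 21,21)
BLT body: not taken
STR r1, [4] → M[4]=2
halt.
Total executed instructions: 41.

41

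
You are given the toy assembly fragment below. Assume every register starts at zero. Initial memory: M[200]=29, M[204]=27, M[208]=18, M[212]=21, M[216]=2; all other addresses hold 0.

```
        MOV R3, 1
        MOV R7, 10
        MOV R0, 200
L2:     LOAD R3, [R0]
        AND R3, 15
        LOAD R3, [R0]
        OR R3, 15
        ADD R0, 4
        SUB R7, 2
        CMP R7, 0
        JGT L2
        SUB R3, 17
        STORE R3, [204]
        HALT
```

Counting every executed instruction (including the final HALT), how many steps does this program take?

R3=1
R7=10
R0=200
R3=M[200]=29
R3=29&15=13
R3=M[200]=29
R3=29|15=31
R0=200+4=204
R7=10-2=8
CMP R7, 0  (cmp 8,0)
JGT L2: taken
R3=M[204]=27
R3=27&15=11
R3=M[204]=27
R3=27|15=31
R0=204+4=208
R7=8-2=6
CMP R7, 0  (cmp 6,0)
JGT L2: taken
R3=M[208]=18
R3=18&15=2
R3=M[208]=18
R3=18|15=31
R0=208+4=212
R7=6-2=4
CMP R7, 0  (cmp 4,0)
JGT L2: taken
R3=M[212]=21
R3=21&15=5
R3=M[212]=21
R3=21|15=31
R0=212+4=216
R7=4-2=2
CMP R7, 0  (cmp 2,0)
JGT L2: taken
R3=M[216]=2
R3=2&15=2
R3=M[216]=2
R3=2|15=15
R0=216+4=220
R7=2-2=0
CMP R7, 0  (cmp 0,0)
JGT L2: not taken
R3=15-17=-2
STORE R3, [204] → M[204]=-2
halt.
Total executed instructions: 46.

46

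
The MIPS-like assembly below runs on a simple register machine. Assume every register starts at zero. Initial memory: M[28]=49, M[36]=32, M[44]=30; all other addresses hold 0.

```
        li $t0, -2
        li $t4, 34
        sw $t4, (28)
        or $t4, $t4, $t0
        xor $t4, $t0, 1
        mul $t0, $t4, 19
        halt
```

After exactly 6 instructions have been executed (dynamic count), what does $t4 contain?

-1

$t0=-2
$t4=34
sw $t4, (28) → M[28]=34
$t4=34|(-2)=-2
$t4=(-2)^1=-1
$t0=(-1)*19=-19
After step 6: $t4 = -1.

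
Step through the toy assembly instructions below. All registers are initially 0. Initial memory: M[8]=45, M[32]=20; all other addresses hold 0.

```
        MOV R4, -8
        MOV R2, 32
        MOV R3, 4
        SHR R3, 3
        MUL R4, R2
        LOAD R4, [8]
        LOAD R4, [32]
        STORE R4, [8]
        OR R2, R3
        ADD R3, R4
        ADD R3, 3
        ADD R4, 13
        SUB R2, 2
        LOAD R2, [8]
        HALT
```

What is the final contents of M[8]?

20

MOV R4, -8 → R4=-8
MOV R2, 32 → R2=32
MOV R3, 4 → R3=4
SHR R3, 3 → R3=4>>3=0
MUL R4, R2 → R4=(-8)*32=-256
LOAD R4, [8] → R4=M[8]=45
LOAD R4, [32] → R4=M[32]=20
STORE R4, [8] → M[8]=20
OR R2, R3 → R2=32|0=32
ADD R3, R4 → R3=0+20=20
ADD R3, 3 → R3=20+3=23
ADD R4, 13 → R4=20+13=33
SUB R2, 2 → R2=32-2=30
LOAD R2, [8] → R2=M[8]=20
halt.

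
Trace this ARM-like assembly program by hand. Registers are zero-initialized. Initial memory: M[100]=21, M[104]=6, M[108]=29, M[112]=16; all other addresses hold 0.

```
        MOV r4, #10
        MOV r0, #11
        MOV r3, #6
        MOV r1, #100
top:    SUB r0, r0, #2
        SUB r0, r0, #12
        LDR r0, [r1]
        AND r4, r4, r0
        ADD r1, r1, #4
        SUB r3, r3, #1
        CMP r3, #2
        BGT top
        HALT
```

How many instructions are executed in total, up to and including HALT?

r4=10
r0=11
r3=6
r1=100
r0=11-2=9
r0=9-12=-3
r0=M[100]=21
r4=10&21=0
r1=100+4=104
r3=6-1=5
CMP r3, #2  (cmp 5,2)
BGT top: taken
r0=21-2=19
r0=19-12=7
r0=M[104]=6
r4=0&6=0
r1=104+4=108
r3=5-1=4
CMP r3, #2  (cmp 4,2)
BGT top: taken
r0=6-2=4
r0=4-12=-8
r0=M[108]=29
r4=0&29=0
r1=108+4=112
r3=4-1=3
CMP r3, #2  (cmp 3,2)
BGT top: taken
r0=29-2=27
r0=27-12=15
r0=M[112]=16
r4=0&16=0
r1=112+4=116
r3=3-1=2
CMP r3, #2  (cmp 2,2)
BGT top: not taken
halt.
Total executed instructions: 37.

37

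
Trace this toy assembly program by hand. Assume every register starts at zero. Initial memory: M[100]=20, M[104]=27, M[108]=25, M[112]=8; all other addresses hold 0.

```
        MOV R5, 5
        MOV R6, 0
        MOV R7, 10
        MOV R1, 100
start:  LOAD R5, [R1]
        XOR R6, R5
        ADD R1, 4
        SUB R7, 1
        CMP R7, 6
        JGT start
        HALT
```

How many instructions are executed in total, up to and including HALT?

29

after MOV R5, 5: R5=5
after MOV R6, 0: R6=0
after MOV R7, 10: R7=10
after MOV R1, 100: R1=100
after LOAD R5, [R1]: R5=M[100]=20
after XOR R6, R5: R6=0^20=20
after ADD R1, 4: R1=100+4=104
after SUB R7, 1: R7=10-1=9
CMP R7, 6  (cmp 9,6)
JGT start: taken
after LOAD R5, [R1]: R5=M[104]=27
after XOR R6, R5: R6=20^27=15
after ADD R1, 4: R1=104+4=108
after SUB R7, 1: R7=9-1=8
CMP R7, 6  (cmp 8,6)
JGT start: taken
after LOAD R5, [R1]: R5=M[108]=25
after XOR R6, R5: R6=15^25=22
after ADD R1, 4: R1=108+4=112
after SUB R7, 1: R7=8-1=7
CMP R7, 6  (cmp 7,6)
JGT start: taken
after LOAD R5, [R1]: R5=M[112]=8
after XOR R6, R5: R6=22^8=30
after ADD R1, 4: R1=112+4=116
after SUB R7, 1: R7=7-1=6
CMP R7, 6  (cmp 6,6)
JGT start: not taken
halt.
Total executed instructions: 29.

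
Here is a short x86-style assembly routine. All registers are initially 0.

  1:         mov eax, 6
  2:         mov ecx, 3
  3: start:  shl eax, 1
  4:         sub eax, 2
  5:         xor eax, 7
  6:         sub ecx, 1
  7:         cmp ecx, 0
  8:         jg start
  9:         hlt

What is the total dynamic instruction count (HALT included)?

eax=6
ecx=3
eax=6<<1=12
eax=12-2=10
eax=10^7=13
ecx=3-1=2
cmp ecx, 0  (cmp 2,0)
jg start: taken
eax=13<<1=26
eax=26-2=24
eax=24^7=31
ecx=2-1=1
cmp ecx, 0  (cmp 1,0)
jg start: taken
eax=31<<1=62
eax=62-2=60
eax=60^7=59
ecx=1-1=0
cmp ecx, 0  (cmp 0,0)
jg start: not taken
halt.
Total executed instructions: 21.

21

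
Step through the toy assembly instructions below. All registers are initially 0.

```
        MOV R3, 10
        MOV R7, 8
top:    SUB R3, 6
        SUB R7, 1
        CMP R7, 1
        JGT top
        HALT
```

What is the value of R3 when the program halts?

-32

R3=10
R7=8
R3=10-6=4
R7=8-1=7
CMP R7, 1  (cmp 7,1)
JGT top: taken
R3=4-6=-2
R7=7-1=6
CMP R7, 1  (cmp 6,1)
JGT top: taken
R3=(-2)-6=-8
R7=6-1=5
CMP R7, 1  (cmp 5,1)
JGT top: taken
R3=(-8)-6=-14
R7=5-1=4
CMP R7, 1  (cmp 4,1)
JGT top: taken
R3=(-14)-6=-20
R7=4-1=3
CMP R7, 1  (cmp 3,1)
JGT top: taken
R3=(-20)-6=-26
R7=3-1=2
CMP R7, 1  (cmp 2,1)
JGT top: taken
R3=(-26)-6=-32
R7=2-1=1
CMP R7, 1  (cmp 1,1)
JGT top: not taken
halt.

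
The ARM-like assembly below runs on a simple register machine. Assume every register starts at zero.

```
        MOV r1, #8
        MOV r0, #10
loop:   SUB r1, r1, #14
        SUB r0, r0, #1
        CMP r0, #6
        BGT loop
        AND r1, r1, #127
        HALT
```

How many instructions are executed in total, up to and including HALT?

MOV r1, #8 → r1=8
MOV r0, #10 → r0=10
SUB r1, r1, #14 → r1=8-14=-6
SUB r0, r0, #1 → r0=10-1=9
CMP r0, #6  (cmp 9,6)
BGT loop: taken
SUB r1, r1, #14 → r1=(-6)-14=-20
SUB r0, r0, #1 → r0=9-1=8
CMP r0, #6  (cmp 8,6)
BGT loop: taken
SUB r1, r1, #14 → r1=(-20)-14=-34
SUB r0, r0, #1 → r0=8-1=7
CMP r0, #6  (cmp 7,6)
BGT loop: taken
SUB r1, r1, #14 → r1=(-34)-14=-48
SUB r0, r0, #1 → r0=7-1=6
CMP r0, #6  (cmp 6,6)
BGT loop: not taken
AND r1, r1, #127 → r1=(-48)&127=80
halt.
Total executed instructions: 20.

20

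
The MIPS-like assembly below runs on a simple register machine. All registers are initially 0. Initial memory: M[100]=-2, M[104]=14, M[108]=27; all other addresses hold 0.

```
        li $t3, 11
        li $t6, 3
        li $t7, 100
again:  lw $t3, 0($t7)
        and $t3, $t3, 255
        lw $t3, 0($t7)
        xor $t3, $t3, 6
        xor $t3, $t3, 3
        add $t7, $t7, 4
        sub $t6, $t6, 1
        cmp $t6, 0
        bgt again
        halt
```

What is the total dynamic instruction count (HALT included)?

$t3=11
$t6=3
$t7=100
$t3=M[100]=-2
$t3=(-2)&255=254
$t3=M[100]=-2
$t3=(-2)^6=-8
$t3=(-8)^3=-5
$t7=100+4=104
$t6=3-1=2
cmp $t6, 0  (cmp 2,0)
bgt again: taken
$t3=M[104]=14
$t3=14&255=14
$t3=M[104]=14
$t3=14^6=8
$t3=8^3=11
$t7=104+4=108
$t6=2-1=1
cmp $t6, 0  (cmp 1,0)
bgt again: taken
$t3=M[108]=27
$t3=27&255=27
$t3=M[108]=27
$t3=27^6=29
$t3=29^3=30
$t7=108+4=112
$t6=1-1=0
cmp $t6, 0  (cmp 0,0)
bgt again: not taken
halt.
Total executed instructions: 31.

31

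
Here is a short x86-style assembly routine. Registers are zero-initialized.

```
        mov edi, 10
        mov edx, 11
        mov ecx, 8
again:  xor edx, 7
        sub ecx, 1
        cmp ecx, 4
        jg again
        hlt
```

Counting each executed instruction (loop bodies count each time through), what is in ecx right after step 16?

edi=10
edx=11
ecx=8
edx=11^7=12
ecx=8-1=7
cmp ecx, 4  (cmp 7,4)
jg again: taken
edx=12^7=11
ecx=7-1=6
cmp ecx, 4  (cmp 6,4)
jg again: taken
edx=11^7=12
ecx=6-1=5
cmp ecx, 4  (cmp 5,4)
jg again: taken
edx=12^7=11
After step 16: ecx = 5.

5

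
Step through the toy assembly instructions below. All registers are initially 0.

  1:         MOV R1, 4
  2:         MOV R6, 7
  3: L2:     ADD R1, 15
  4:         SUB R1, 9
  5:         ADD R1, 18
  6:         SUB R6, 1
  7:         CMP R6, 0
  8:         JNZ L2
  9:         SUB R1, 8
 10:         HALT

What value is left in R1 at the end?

164

after MOV R1, 4: R1=4
after MOV R6, 7: R6=7
after ADD R1, 15: R1=4+15=19
after SUB R1, 9: R1=19-9=10
after ADD R1, 18: R1=10+18=28
after SUB R6, 1: R6=7-1=6
CMP R6, 0  (cmp 6,0)
JNZ L2: taken
after ADD R1, 15: R1=28+15=43
after SUB R1, 9: R1=43-9=34
after ADD R1, 18: R1=34+18=52
after SUB R6, 1: R6=6-1=5
CMP R6, 0  (cmp 5,0)
JNZ L2: taken
after ADD R1, 15: R1=52+15=67
after SUB R1, 9: R1=67-9=58
after ADD R1, 18: R1=58+18=76
after SUB R6, 1: R6=5-1=4
CMP R6, 0  (cmp 4,0)
JNZ L2: taken
after ADD R1, 15: R1=76+15=91
after SUB R1, 9: R1=91-9=82
after ADD R1, 18: R1=82+18=100
after SUB R6, 1: R6=4-1=3
CMP R6, 0  (cmp 3,0)
JNZ L2: taken
after ADD R1, 15: R1=100+15=115
after SUB R1, 9: R1=115-9=106
after ADD R1, 18: R1=106+18=124
after SUB R6, 1: R6=3-1=2
CMP R6, 0  (cmp 2,0)
JNZ L2: taken
after ADD R1, 15: R1=124+15=139
after SUB R1, 9: R1=139-9=130
after ADD R1, 18: R1=130+18=148
after SUB R6, 1: R6=2-1=1
CMP R6, 0  (cmp 1,0)
JNZ L2: taken
after ADD R1, 15: R1=148+15=163
after SUB R1, 9: R1=163-9=154
after ADD R1, 18: R1=154+18=172
after SUB R6, 1: R6=1-1=0
CMP R6, 0  (cmp 0,0)
JNZ L2: not taken
after SUB R1, 8: R1=172-8=164
halt.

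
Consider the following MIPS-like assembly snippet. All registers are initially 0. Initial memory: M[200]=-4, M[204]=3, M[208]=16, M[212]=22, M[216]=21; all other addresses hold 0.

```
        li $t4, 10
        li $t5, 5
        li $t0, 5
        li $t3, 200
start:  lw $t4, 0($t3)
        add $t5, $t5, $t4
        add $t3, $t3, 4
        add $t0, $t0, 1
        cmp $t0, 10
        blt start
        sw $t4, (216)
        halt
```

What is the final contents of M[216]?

li $t4, 10 → $t4=10
li $t5, 5 → $t5=5
li $t0, 5 → $t0=5
li $t3, 200 → $t3=200
lw $t4, 0($t3) → $t4=M[200]=-4
add $t5, $t5, $t4 → $t5=5+(-4)=1
add $t3, $t3, 4 → $t3=200+4=204
add $t0, $t0, 1 → $t0=5+1=6
cmp $t0, 10  (cmp 6,10)
blt start: taken
lw $t4, 0($t3) → $t4=M[204]=3
add $t5, $t5, $t4 → $t5=1+3=4
add $t3, $t3, 4 → $t3=204+4=208
add $t0, $t0, 1 → $t0=6+1=7
cmp $t0, 10  (cmp 7,10)
blt start: taken
lw $t4, 0($t3) → $t4=M[208]=16
add $t5, $t5, $t4 → $t5=4+16=20
add $t3, $t3, 4 → $t3=208+4=212
add $t0, $t0, 1 → $t0=7+1=8
cmp $t0, 10  (cmp 8,10)
blt start: taken
lw $t4, 0($t3) → $t4=M[212]=22
add $t5, $t5, $t4 → $t5=20+22=42
add $t3, $t3, 4 → $t3=212+4=216
add $t0, $t0, 1 → $t0=8+1=9
cmp $t0, 10  (cmp 9,10)
blt start: taken
lw $t4, 0($t3) → $t4=M[216]=21
add $t5, $t5, $t4 → $t5=42+21=63
add $t3, $t3, 4 → $t3=216+4=220
add $t0, $t0, 1 → $t0=9+1=10
cmp $t0, 10  (cmp 10,10)
blt start: not taken
sw $t4, (216) → M[216]=21
halt.

21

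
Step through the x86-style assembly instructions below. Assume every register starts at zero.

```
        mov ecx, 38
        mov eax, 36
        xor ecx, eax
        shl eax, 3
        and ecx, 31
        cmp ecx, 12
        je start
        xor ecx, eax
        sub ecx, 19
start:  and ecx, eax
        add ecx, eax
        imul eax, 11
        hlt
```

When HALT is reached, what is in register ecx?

544

mov ecx, 38 → ecx=38
mov eax, 36 → eax=36
xor ecx, eax → ecx=38^36=2
shl eax, 3 → eax=36<<3=288
and ecx, 31 → ecx=2&31=2
cmp ecx, 12  (cmp 2,12)
je start: not taken
xor ecx, eax → ecx=2^288=290
sub ecx, 19 → ecx=290-19=271
and ecx, eax → ecx=271&288=256
add ecx, eax → ecx=256+288=544
imul eax, 11 → eax=288*11=3168
halt.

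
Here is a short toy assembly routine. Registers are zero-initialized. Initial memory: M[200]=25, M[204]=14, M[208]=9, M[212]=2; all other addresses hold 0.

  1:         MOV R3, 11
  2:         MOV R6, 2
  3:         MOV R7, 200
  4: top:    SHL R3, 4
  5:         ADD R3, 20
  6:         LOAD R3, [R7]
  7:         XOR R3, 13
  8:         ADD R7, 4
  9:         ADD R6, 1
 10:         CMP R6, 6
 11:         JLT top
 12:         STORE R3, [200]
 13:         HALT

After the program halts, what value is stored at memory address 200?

R3=11
R6=2
R7=200
R3=11<<4=176
R3=176+20=196
R3=M[200]=25
R3=25^13=20
R7=200+4=204
R6=2+1=3
CMP R6, 6  (cmp 3,6)
JLT top: taken
R3=20<<4=320
R3=320+20=340
R3=M[204]=14
R3=14^13=3
R7=204+4=208
R6=3+1=4
CMP R6, 6  (cmp 4,6)
JLT top: taken
R3=3<<4=48
R3=48+20=68
R3=M[208]=9
R3=9^13=4
R7=208+4=212
R6=4+1=5
CMP R6, 6  (cmp 5,6)
JLT top: taken
R3=4<<4=64
R3=64+20=84
R3=M[212]=2
R3=2^13=15
R7=212+4=216
R6=5+1=6
CMP R6, 6  (cmp 6,6)
JLT top: not taken
STORE R3, [200] → M[200]=15
halt.

15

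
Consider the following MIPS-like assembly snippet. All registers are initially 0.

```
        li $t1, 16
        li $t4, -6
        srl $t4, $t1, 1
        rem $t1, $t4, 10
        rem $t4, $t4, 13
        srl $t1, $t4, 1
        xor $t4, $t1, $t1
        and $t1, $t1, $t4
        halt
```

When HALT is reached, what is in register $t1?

0

$t1=16
$t4=-6
$t4=16>>1=8
$t1=8%10=8
$t4=8%13=8
$t1=8>>1=4
$t4=4^4=0
$t1=4&0=0
halt.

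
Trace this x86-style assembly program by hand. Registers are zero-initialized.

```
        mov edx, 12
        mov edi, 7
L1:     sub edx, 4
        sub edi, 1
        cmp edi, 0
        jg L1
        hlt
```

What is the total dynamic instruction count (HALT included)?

31

mov edx, 12 → edx=12
mov edi, 7 → edi=7
sub edx, 4 → edx=12-4=8
sub edi, 1 → edi=7-1=6
cmp edi, 0  (cmp 6,0)
jg L1: taken
sub edx, 4 → edx=8-4=4
sub edi, 1 → edi=6-1=5
cmp edi, 0  (cmp 5,0)
jg L1: taken
sub edx, 4 → edx=4-4=0
sub edi, 1 → edi=5-1=4
cmp edi, 0  (cmp 4,0)
jg L1: taken
sub edx, 4 → edx=0-4=-4
sub edi, 1 → edi=4-1=3
cmp edi, 0  (cmp 3,0)
jg L1: taken
sub edx, 4 → edx=(-4)-4=-8
sub edi, 1 → edi=3-1=2
cmp edi, 0  (cmp 2,0)
jg L1: taken
sub edx, 4 → edx=(-8)-4=-12
sub edi, 1 → edi=2-1=1
cmp edi, 0  (cmp 1,0)
jg L1: taken
sub edx, 4 → edx=(-12)-4=-16
sub edi, 1 → edi=1-1=0
cmp edi, 0  (cmp 0,0)
jg L1: not taken
halt.
Total executed instructions: 31.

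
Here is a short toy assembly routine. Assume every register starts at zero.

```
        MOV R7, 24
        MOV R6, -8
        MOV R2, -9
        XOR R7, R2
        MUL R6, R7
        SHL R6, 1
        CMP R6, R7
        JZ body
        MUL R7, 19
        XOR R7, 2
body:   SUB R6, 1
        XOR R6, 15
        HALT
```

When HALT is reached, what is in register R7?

-321

after MOV R7, 24: R7=24
after MOV R6, -8: R6=-8
after MOV R2, -9: R2=-9
after XOR R7, R2: R7=24^(-9)=-17
after MUL R6, R7: R6=(-8)*(-17)=136
after SHL R6, 1: R6=136<<1=272
CMP R6, R7  (cmp 272,-17)
JZ body: not taken
after MUL R7, 19: R7=(-17)*19=-323
after XOR R7, 2: R7=(-323)^2=-321
after SUB R6, 1: R6=272-1=271
after XOR R6, 15: R6=271^15=256
halt.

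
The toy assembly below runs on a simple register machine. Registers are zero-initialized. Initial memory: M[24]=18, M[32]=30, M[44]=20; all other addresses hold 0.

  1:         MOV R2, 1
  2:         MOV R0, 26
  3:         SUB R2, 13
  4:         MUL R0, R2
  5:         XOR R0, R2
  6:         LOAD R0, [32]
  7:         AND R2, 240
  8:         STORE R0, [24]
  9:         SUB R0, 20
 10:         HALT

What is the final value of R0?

MOV R2, 1 → R2=1
MOV R0, 26 → R0=26
SUB R2, 13 → R2=1-13=-12
MUL R0, R2 → R0=26*(-12)=-312
XOR R0, R2 → R0=(-312)^(-12)=316
LOAD R0, [32] → R0=M[32]=30
AND R2, 240 → R2=(-12)&240=240
STORE R0, [24] → M[24]=30
SUB R0, 20 → R0=30-20=10
halt.

10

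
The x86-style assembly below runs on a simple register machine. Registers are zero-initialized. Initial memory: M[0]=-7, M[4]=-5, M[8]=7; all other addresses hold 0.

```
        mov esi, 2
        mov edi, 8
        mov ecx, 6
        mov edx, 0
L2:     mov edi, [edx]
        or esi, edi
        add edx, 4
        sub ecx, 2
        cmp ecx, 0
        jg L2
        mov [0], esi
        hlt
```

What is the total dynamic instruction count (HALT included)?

24

mov esi, 2 → esi=2
mov edi, 8 → edi=8
mov ecx, 6 → ecx=6
mov edx, 0 → edx=0
mov edi, [edx] → edi=M[0]=-7
or esi, edi → esi=2|(-7)=-5
add edx, 4 → edx=0+4=4
sub ecx, 2 → ecx=6-2=4
cmp ecx, 0  (cmp 4,0)
jg L2: taken
mov edi, [edx] → edi=M[4]=-5
or esi, edi → esi=(-5)|(-5)=-5
add edx, 4 → edx=4+4=8
sub ecx, 2 → ecx=4-2=2
cmp ecx, 0  (cmp 2,0)
jg L2: taken
mov edi, [edx] → edi=M[8]=7
or esi, edi → esi=(-5)|7=-1
add edx, 4 → edx=8+4=12
sub ecx, 2 → ecx=2-2=0
cmp ecx, 0  (cmp 0,0)
jg L2: not taken
mov [0], esi → M[0]=-1
halt.
Total executed instructions: 24.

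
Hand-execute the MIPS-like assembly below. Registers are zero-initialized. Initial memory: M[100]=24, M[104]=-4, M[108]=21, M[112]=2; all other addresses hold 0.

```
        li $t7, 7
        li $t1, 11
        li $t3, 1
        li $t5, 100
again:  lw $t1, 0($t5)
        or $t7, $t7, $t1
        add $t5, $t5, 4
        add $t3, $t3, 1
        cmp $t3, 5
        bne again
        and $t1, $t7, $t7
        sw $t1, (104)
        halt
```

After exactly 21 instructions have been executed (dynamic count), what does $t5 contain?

112

li $t7, 7 → $t7=7
li $t1, 11 → $t1=11
li $t3, 1 → $t3=1
li $t5, 100 → $t5=100
lw $t1, 0($t5) → $t1=M[100]=24
or $t7, $t7, $t1 → $t7=7|24=31
add $t5, $t5, 4 → $t5=100+4=104
add $t3, $t3, 1 → $t3=1+1=2
cmp $t3, 5  (cmp 2,5)
bne again: taken
lw $t1, 0($t5) → $t1=M[104]=-4
or $t7, $t7, $t1 → $t7=31|(-4)=-1
add $t5, $t5, 4 → $t5=104+4=108
add $t3, $t3, 1 → $t3=2+1=3
cmp $t3, 5  (cmp 3,5)
bne again: taken
lw $t1, 0($t5) → $t1=M[108]=21
or $t7, $t7, $t1 → $t7=(-1)|21=-1
add $t5, $t5, 4 → $t5=108+4=112
add $t3, $t3, 1 → $t3=3+1=4
cmp $t3, 5  (cmp 4,5)
After step 21: $t5 = 112.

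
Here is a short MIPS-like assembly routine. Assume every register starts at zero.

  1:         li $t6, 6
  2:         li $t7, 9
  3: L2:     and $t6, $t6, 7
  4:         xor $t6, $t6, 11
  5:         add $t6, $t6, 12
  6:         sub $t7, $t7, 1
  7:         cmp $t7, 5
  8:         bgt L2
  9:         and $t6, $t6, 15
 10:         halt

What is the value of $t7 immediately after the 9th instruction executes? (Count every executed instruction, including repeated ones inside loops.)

$t6=6
$t7=9
$t6=6&7=6
$t6=6^11=13
$t6=13+12=25
$t7=9-1=8
cmp $t7, 5  (cmp 8,5)
bgt L2: taken
$t6=25&7=1
After step 9: $t7 = 8.

8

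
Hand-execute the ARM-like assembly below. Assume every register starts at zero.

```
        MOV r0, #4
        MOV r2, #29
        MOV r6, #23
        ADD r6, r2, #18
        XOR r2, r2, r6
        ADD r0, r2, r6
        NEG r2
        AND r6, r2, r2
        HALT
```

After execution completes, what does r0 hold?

after MOV r0, #4: r0=4
after MOV r2, #29: r2=29
after MOV r6, #23: r6=23
after ADD r6, r2, #18: r6=29+18=47
after XOR r2, r2, r6: r2=29^47=50
after ADD r0, r2, r6: r0=50+47=97
after NEG r2: r2=-(50)=-50
after AND r6, r2, r2: r6=(-50)&(-50)=-50
halt.

97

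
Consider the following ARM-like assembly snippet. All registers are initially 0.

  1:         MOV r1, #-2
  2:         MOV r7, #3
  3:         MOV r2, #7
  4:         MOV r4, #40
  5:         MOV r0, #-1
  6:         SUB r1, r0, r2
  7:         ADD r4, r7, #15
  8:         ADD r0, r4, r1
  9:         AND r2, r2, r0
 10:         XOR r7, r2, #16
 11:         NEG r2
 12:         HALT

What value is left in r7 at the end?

18

MOV r1, #-2 → r1=-2
MOV r7, #3 → r7=3
MOV r2, #7 → r2=7
MOV r4, #40 → r4=40
MOV r0, #-1 → r0=-1
SUB r1, r0, r2 → r1=(-1)-7=-8
ADD r4, r7, #15 → r4=3+15=18
ADD r0, r4, r1 → r0=18+(-8)=10
AND r2, r2, r0 → r2=7&10=2
XOR r7, r2, #16 → r7=2^16=18
NEG r2 → r2=-(2)=-2
halt.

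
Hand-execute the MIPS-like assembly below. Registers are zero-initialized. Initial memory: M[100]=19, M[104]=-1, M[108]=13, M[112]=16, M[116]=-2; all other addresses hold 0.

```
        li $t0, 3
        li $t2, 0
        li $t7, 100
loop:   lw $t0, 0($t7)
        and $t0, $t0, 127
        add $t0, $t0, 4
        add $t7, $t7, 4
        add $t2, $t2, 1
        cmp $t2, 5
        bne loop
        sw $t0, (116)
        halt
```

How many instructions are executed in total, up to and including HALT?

40

$t0=3
$t2=0
$t7=100
$t0=M[100]=19
$t0=19&127=19
$t0=19+4=23
$t7=100+4=104
$t2=0+1=1
cmp $t2, 5  (cmp 1,5)
bne loop: taken
$t0=M[104]=-1
$t0=(-1)&127=127
$t0=127+4=131
$t7=104+4=108
$t2=1+1=2
cmp $t2, 5  (cmp 2,5)
bne loop: taken
$t0=M[108]=13
$t0=13&127=13
$t0=13+4=17
$t7=108+4=112
$t2=2+1=3
cmp $t2, 5  (cmp 3,5)
bne loop: taken
$t0=M[112]=16
$t0=16&127=16
$t0=16+4=20
$t7=112+4=116
$t2=3+1=4
cmp $t2, 5  (cmp 4,5)
bne loop: taken
$t0=M[116]=-2
$t0=(-2)&127=126
$t0=126+4=130
$t7=116+4=120
$t2=4+1=5
cmp $t2, 5  (cmp 5,5)
bne loop: not taken
sw $t0, (116) → M[116]=130
halt.
Total executed instructions: 40.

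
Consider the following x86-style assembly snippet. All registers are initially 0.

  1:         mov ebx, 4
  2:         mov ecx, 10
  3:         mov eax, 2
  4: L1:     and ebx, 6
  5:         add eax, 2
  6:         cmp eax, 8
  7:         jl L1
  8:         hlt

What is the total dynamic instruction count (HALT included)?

ebx=4
ecx=10
eax=2
ebx=4&6=4
eax=2+2=4
cmp eax, 8  (cmp 4,8)
jl L1: taken
ebx=4&6=4
eax=4+2=6
cmp eax, 8  (cmp 6,8)
jl L1: taken
ebx=4&6=4
eax=6+2=8
cmp eax, 8  (cmp 8,8)
jl L1: not taken
halt.
Total executed instructions: 16.

16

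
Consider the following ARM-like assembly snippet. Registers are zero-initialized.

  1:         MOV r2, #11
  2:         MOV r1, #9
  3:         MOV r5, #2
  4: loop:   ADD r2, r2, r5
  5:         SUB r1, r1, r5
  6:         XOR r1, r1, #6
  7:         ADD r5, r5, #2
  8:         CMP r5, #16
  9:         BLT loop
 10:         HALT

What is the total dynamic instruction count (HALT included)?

46

r2=11
r1=9
r5=2
r2=11+2=13
r1=9-2=7
r1=7^6=1
r5=2+2=4
CMP r5, #16  (cmp 4,16)
BLT loop: taken
r2=13+4=17
r1=1-4=-3
r1=(-3)^6=-5
r5=4+2=6
CMP r5, #16  (cmp 6,16)
BLT loop: taken
r2=17+6=23
r1=(-5)-6=-11
r1=(-11)^6=-13
r5=6+2=8
CMP r5, #16  (cmp 8,16)
BLT loop: taken
r2=23+8=31
r1=(-13)-8=-21
r1=(-21)^6=-19
r5=8+2=10
CMP r5, #16  (cmp 10,16)
BLT loop: taken
r2=31+10=41
r1=(-19)-10=-29
r1=(-29)^6=-27
r5=10+2=12
CMP r5, #16  (cmp 12,16)
BLT loop: taken
r2=41+12=53
r1=(-27)-12=-39
r1=(-39)^6=-33
r5=12+2=14
CMP r5, #16  (cmp 14,16)
BLT loop: taken
r2=53+14=67
r1=(-33)-14=-47
r1=(-47)^6=-41
r5=14+2=16
CMP r5, #16  (cmp 16,16)
BLT loop: not taken
halt.
Total executed instructions: 46.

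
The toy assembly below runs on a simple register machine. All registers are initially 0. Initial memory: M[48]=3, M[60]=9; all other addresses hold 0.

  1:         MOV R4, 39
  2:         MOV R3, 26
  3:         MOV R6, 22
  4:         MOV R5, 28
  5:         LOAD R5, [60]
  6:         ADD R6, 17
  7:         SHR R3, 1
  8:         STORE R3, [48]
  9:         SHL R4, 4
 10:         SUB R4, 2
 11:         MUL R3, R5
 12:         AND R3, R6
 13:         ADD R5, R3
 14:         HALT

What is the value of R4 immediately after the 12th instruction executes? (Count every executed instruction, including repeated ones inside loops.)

622

R4=39
R3=26
R6=22
R5=28
R5=M[60]=9
R6=22+17=39
R3=26>>1=13
STORE R3, [48] → M[48]=13
R4=39<<4=624
R4=624-2=622
R3=13*9=117
R3=117&39=37
After step 12: R4 = 622.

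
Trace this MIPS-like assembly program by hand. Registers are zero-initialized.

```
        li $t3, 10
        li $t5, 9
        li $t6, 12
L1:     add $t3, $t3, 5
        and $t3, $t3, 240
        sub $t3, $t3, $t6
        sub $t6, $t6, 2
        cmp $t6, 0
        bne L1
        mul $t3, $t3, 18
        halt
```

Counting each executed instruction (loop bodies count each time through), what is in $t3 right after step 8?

$t3=10
$t5=9
$t6=12
$t3=10+5=15
$t3=15&240=0
$t3=0-12=-12
$t6=12-2=10
cmp $t6, 0  (cmp 10,0)
After step 8: $t3 = -12.

-12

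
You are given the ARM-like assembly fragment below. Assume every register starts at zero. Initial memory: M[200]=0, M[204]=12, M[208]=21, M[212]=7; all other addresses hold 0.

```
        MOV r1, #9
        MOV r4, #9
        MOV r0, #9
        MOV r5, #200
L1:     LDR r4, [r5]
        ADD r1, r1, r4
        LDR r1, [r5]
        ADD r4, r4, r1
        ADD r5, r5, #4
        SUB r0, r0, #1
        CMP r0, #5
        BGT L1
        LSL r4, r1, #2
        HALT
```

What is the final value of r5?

after MOV r1, #9: r1=9
after MOV r4, #9: r4=9
after MOV r0, #9: r0=9
after MOV r5, #200: r5=200
after LDR r4, [r5]: r4=M[200]=0
after ADD r1, r1, r4: r1=9+0=9
after LDR r1, [r5]: r1=M[200]=0
after ADD r4, r4, r1: r4=0+0=0
after ADD r5, r5, #4: r5=200+4=204
after SUB r0, r0, #1: r0=9-1=8
CMP r0, #5  (cmp 8,5)
BGT L1: taken
after LDR r4, [r5]: r4=M[204]=12
after ADD r1, r1, r4: r1=0+12=12
after LDR r1, [r5]: r1=M[204]=12
after ADD r4, r4, r1: r4=12+12=24
after ADD r5, r5, #4: r5=204+4=208
after SUB r0, r0, #1: r0=8-1=7
CMP r0, #5  (cmp 7,5)
BGT L1: taken
after LDR r4, [r5]: r4=M[208]=21
after ADD r1, r1, r4: r1=12+21=33
after LDR r1, [r5]: r1=M[208]=21
after ADD r4, r4, r1: r4=21+21=42
after ADD r5, r5, #4: r5=208+4=212
after SUB r0, r0, #1: r0=7-1=6
CMP r0, #5  (cmp 6,5)
BGT L1: taken
after LDR r4, [r5]: r4=M[212]=7
after ADD r1, r1, r4: r1=21+7=28
after LDR r1, [r5]: r1=M[212]=7
after ADD r4, r4, r1: r4=7+7=14
after ADD r5, r5, #4: r5=212+4=216
after SUB r0, r0, #1: r0=6-1=5
CMP r0, #5  (cmp 5,5)
BGT L1: not taken
after LSL r4, r1, #2: r4=7<<2=28
halt.

216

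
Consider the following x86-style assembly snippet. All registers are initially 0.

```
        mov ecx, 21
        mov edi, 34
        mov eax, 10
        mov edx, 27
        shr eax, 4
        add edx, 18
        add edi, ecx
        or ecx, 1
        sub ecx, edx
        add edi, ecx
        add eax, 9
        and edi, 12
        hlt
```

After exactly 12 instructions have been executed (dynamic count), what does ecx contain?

mov ecx, 21 → ecx=21
mov edi, 34 → edi=34
mov eax, 10 → eax=10
mov edx, 27 → edx=27
shr eax, 4 → eax=10>>4=0
add edx, 18 → edx=27+18=45
add edi, ecx → edi=34+21=55
or ecx, 1 → ecx=21|1=21
sub ecx, edx → ecx=21-45=-24
add edi, ecx → edi=55+(-24)=31
add eax, 9 → eax=0+9=9
and edi, 12 → edi=31&12=12
After step 12: ecx = -24.

-24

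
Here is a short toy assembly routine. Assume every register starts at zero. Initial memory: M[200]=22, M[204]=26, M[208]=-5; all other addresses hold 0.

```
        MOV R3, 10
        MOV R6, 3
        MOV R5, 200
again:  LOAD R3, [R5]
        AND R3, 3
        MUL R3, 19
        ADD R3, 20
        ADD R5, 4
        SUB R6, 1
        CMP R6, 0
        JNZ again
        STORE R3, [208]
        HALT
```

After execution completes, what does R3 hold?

77

after MOV R3, 10: R3=10
after MOV R6, 3: R6=3
after MOV R5, 200: R5=200
after LOAD R3, [R5]: R3=M[200]=22
after AND R3, 3: R3=22&3=2
after MUL R3, 19: R3=2*19=38
after ADD R3, 20: R3=38+20=58
after ADD R5, 4: R5=200+4=204
after SUB R6, 1: R6=3-1=2
CMP R6, 0  (cmp 2,0)
JNZ again: taken
after LOAD R3, [R5]: R3=M[204]=26
after AND R3, 3: R3=26&3=2
after MUL R3, 19: R3=2*19=38
after ADD R3, 20: R3=38+20=58
after ADD R5, 4: R5=204+4=208
after SUB R6, 1: R6=2-1=1
CMP R6, 0  (cmp 1,0)
JNZ again: taken
after LOAD R3, [R5]: R3=M[208]=-5
after AND R3, 3: R3=(-5)&3=3
after MUL R3, 19: R3=3*19=57
after ADD R3, 20: R3=57+20=77
after ADD R5, 4: R5=208+4=212
after SUB R6, 1: R6=1-1=0
CMP R6, 0  (cmp 0,0)
JNZ again: not taken
STORE R3, [208] → M[208]=77
halt.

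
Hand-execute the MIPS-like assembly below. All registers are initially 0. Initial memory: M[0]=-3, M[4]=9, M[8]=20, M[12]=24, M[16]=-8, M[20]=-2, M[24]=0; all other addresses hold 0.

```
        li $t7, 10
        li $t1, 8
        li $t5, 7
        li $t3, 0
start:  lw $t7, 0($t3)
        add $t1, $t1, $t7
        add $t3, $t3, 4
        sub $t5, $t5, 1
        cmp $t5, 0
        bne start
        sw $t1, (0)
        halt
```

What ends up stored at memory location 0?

li $t7, 10 → $t7=10
li $t1, 8 → $t1=8
li $t5, 7 → $t5=7
li $t3, 0 → $t3=0
lw $t7, 0($t3) → $t7=M[0]=-3
add $t1, $t1, $t7 → $t1=8+(-3)=5
add $t3, $t3, 4 → $t3=0+4=4
sub $t5, $t5, 1 → $t5=7-1=6
cmp $t5, 0  (cmp 6,0)
bne start: taken
lw $t7, 0($t3) → $t7=M[4]=9
add $t1, $t1, $t7 → $t1=5+9=14
add $t3, $t3, 4 → $t3=4+4=8
sub $t5, $t5, 1 → $t5=6-1=5
cmp $t5, 0  (cmp 5,0)
bne start: taken
lw $t7, 0($t3) → $t7=M[8]=20
add $t1, $t1, $t7 → $t1=14+20=34
add $t3, $t3, 4 → $t3=8+4=12
sub $t5, $t5, 1 → $t5=5-1=4
cmp $t5, 0  (cmp 4,0)
bne start: taken
lw $t7, 0($t3) → $t7=M[12]=24
add $t1, $t1, $t7 → $t1=34+24=58
add $t3, $t3, 4 → $t3=12+4=16
sub $t5, $t5, 1 → $t5=4-1=3
cmp $t5, 0  (cmp 3,0)
bne start: taken
lw $t7, 0($t3) → $t7=M[16]=-8
add $t1, $t1, $t7 → $t1=58+(-8)=50
add $t3, $t3, 4 → $t3=16+4=20
sub $t5, $t5, 1 → $t5=3-1=2
cmp $t5, 0  (cmp 2,0)
bne start: taken
lw $t7, 0($t3) → $t7=M[20]=-2
add $t1, $t1, $t7 → $t1=50+(-2)=48
add $t3, $t3, 4 → $t3=20+4=24
sub $t5, $t5, 1 → $t5=2-1=1
cmp $t5, 0  (cmp 1,0)
bne start: taken
lw $t7, 0($t3) → $t7=M[24]=0
add $t1, $t1, $t7 → $t1=48+0=48
add $t3, $t3, 4 → $t3=24+4=28
sub $t5, $t5, 1 → $t5=1-1=0
cmp $t5, 0  (cmp 0,0)
bne start: not taken
sw $t1, (0) → M[0]=48
halt.

48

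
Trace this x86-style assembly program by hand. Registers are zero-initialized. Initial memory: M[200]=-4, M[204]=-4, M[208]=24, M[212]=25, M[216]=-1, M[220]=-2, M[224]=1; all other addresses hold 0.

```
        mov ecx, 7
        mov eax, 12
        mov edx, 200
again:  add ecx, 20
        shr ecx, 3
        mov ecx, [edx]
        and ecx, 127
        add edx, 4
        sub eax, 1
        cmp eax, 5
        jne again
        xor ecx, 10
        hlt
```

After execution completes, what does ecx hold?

after mov ecx, 7: ecx=7
after mov eax, 12: eax=12
after mov edx, 200: edx=200
after add ecx, 20: ecx=7+20=27
after shr ecx, 3: ecx=27>>3=3
after mov ecx, [edx]: ecx=M[200]=-4
after and ecx, 127: ecx=(-4)&127=124
after add edx, 4: edx=200+4=204
after sub eax, 1: eax=12-1=11
cmp eax, 5  (cmp 11,5)
jne again: taken
after add ecx, 20: ecx=124+20=144
after shr ecx, 3: ecx=144>>3=18
after mov ecx, [edx]: ecx=M[204]=-4
after and ecx, 127: ecx=(-4)&127=124
after add edx, 4: edx=204+4=208
after sub eax, 1: eax=11-1=10
cmp eax, 5  (cmp 10,5)
jne again: taken
after add ecx, 20: ecx=124+20=144
after shr ecx, 3: ecx=144>>3=18
after mov ecx, [edx]: ecx=M[208]=24
after and ecx, 127: ecx=24&127=24
after add edx, 4: edx=208+4=212
after sub eax, 1: eax=10-1=9
cmp eax, 5  (cmp 9,5)
jne again: taken
after add ecx, 20: ecx=24+20=44
after shr ecx, 3: ecx=44>>3=5
after mov ecx, [edx]: ecx=M[212]=25
after and ecx, 127: ecx=25&127=25
after add edx, 4: edx=212+4=216
after sub eax, 1: eax=9-1=8
cmp eax, 5  (cmp 8,5)
jne again: taken
after add ecx, 20: ecx=25+20=45
after shr ecx, 3: ecx=45>>3=5
after mov ecx, [edx]: ecx=M[216]=-1
after and ecx, 127: ecx=(-1)&127=127
after add edx, 4: edx=216+4=220
after sub eax, 1: eax=8-1=7
cmp eax, 5  (cmp 7,5)
jne again: taken
after add ecx, 20: ecx=127+20=147
after shr ecx, 3: ecx=147>>3=18
after mov ecx, [edx]: ecx=M[220]=-2
after and ecx, 127: ecx=(-2)&127=126
after add edx, 4: edx=220+4=224
after sub eax, 1: eax=7-1=6
cmp eax, 5  (cmp 6,5)
jne again: taken
after add ecx, 20: ecx=126+20=146
after shr ecx, 3: ecx=146>>3=18
after mov ecx, [edx]: ecx=M[224]=1
after and ecx, 127: ecx=1&127=1
after add edx, 4: edx=224+4=228
after sub eax, 1: eax=6-1=5
cmp eax, 5  (cmp 5,5)
jne again: not taken
after xor ecx, 10: ecx=1^10=11
halt.

11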